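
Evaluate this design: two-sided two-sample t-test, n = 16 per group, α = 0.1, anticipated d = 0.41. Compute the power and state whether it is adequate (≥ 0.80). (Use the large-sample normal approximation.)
Power ≈ 0.31; the study is underpowered (power < 0.80)

Power calculation (two-sample t-test, normal approximation):
z_β = d · √(n/2) - z_{α/2}
z_β = 0.41 · √(16/2) - 1.645
z_β = 0.41 · 2.828 - 1.645
z_β = -0.485

Power = Φ(z_β) = Φ(-0.485) ≈ 0.314

Effect size d = 0.41 is small by Cohen's convention (0.2/0.5/0.8).

Threshold: power ≥ 0.80 is conventionally adequate.
Power ≈ 0.31 → the study is underpowered (power < 0.80).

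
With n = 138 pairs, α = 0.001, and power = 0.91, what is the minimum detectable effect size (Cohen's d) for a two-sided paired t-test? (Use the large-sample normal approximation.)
d ≈ 0.39

Minimum detectable effect (paired t-test, normal approximation):
d = (z_{α/2} + z_β) / √n
d = (3.291 + 1.341) / √138
d = 4.631 / 11.747
d ≈ 0.39

By Cohen's convention (0.2 small / 0.5 medium / 0.8 large): small effect.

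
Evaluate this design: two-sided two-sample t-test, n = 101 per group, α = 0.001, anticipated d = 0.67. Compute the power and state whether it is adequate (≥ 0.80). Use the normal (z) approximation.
Power ≈ 0.93; the study is adequately powered (power ≥ 0.80)

Power calculation (two-sample t-test, normal approximation):
z_β = d · √(n/2) - z_{α/2}
z_β = 0.67 · √(101/2) - 3.291
z_β = 0.67 · 7.106 - 3.291
z_β = 1.471

Power = Φ(z_β) = Φ(1.471) ≈ 0.929

Effect size d = 0.67 is medium by Cohen's convention (0.2/0.5/0.8).

Threshold: power ≥ 0.80 is conventionally adequate.
Power ≈ 0.93 → the study is adequately powered (power ≥ 0.80).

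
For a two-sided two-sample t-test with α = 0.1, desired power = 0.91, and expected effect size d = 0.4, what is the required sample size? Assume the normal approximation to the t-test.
n = 112 per group

Sample size formula (two-sample t-test, normal approximation):
n = 2 · ((z_{α/2} + z_β) / d)²

z_{α/2} = 1.645 (for α = 0.1, two-sided)
z_β = 1.341 (for power = 0.91)
d = 0.4

n = 2 · ((1.645 + 1.341) / 0.4)²
n = 2 · (7.465)²
n ≈ 111.45
Round up to the next whole number: n = 112 per group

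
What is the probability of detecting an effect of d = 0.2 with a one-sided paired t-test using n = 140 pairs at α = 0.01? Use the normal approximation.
Power ≈ 0.52

Power calculation (paired t-test, normal approximation):
z_β = d · √n - z_α
z_β = 0.2 · √140 - 2.326
z_β = 0.2 · 11.832 - 2.326
z_β = 0.040

Power = Φ(z_β) = Φ(0.040) ≈ 0.516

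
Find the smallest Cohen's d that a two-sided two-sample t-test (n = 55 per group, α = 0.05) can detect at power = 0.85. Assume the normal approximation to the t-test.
d ≈ 0.57

Minimum detectable effect (two-sample t-test, normal approximation):
d = (z_{α/2} + z_β) / √(n/2)
d = (1.960 + 1.036) / √(55/2)
d = 2.996 / 5.244
d ≈ 0.57

By Cohen's convention (0.2 small / 0.5 medium / 0.8 large): medium effect.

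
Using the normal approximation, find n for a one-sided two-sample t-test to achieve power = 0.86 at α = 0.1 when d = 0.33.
n = 103 per group

Sample size formula (two-sample t-test, normal approximation):
n = 2 · ((z_α + z_β) / d)²

z_α = 1.282 (for α = 0.1, one-sided)
z_β = 1.080 (for power = 0.86)
d = 0.33

n = 2 · ((1.282 + 1.080) / 0.33)²
n = 2 · (7.158)²
n ≈ 102.47
Round up to the next whole number: n = 103 per group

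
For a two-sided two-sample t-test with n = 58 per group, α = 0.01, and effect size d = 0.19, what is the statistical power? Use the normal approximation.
Power ≈ 0.06

Power calculation (two-sample t-test, normal approximation):
z_β = d · √(n/2) - z_{α/2}
z_β = 0.19 · √(58/2) - 2.576
z_β = 0.19 · 5.385 - 2.576
z_β = -1.553

Power = Φ(z_β) = Φ(-1.553) ≈ 0.060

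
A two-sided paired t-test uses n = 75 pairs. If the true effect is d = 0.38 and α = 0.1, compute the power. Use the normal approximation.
Power ≈ 0.95

Power calculation (paired t-test, normal approximation):
z_β = d · √n - z_{α/2}
z_β = 0.38 · √75 - 1.645
z_β = 0.38 · 8.660 - 1.645
z_β = 1.646

Power = Φ(z_β) = Φ(1.646) ≈ 0.950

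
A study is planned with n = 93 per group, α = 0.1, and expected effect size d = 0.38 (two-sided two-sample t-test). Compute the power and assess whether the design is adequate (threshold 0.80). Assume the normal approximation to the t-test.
Power ≈ 0.83; the study is adequately powered (power ≥ 0.80)

Power calculation (two-sample t-test, normal approximation):
z_β = d · √(n/2) - z_{α/2}
z_β = 0.38 · √(93/2) - 1.645
z_β = 0.38 · 6.819 - 1.645
z_β = 0.946

Power = Φ(z_β) = Φ(0.946) ≈ 0.828

Effect size d = 0.38 is small by Cohen's convention (0.2/0.5/0.8).

Threshold: power ≥ 0.80 is conventionally adequate.
Power ≈ 0.83 → the study is adequately powered (power ≥ 0.80).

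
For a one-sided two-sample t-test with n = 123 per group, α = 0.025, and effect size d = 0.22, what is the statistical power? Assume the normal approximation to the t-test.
Power ≈ 0.41

Power calculation (two-sample t-test, normal approximation):
z_β = d · √(n/2) - z_α
z_β = 0.22 · √(123/2) - 1.960
z_β = 0.22 · 7.842 - 1.960
z_β = -0.235

Power = Φ(z_β) = Φ(-0.235) ≈ 0.407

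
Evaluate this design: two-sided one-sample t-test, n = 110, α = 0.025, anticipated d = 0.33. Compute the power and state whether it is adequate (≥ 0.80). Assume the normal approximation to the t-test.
Power ≈ 0.89; the study is adequately powered (power ≥ 0.80)

Power calculation (one-sample t-test, normal approximation):
z_β = d · √n - z_{α/2}
z_β = 0.33 · √110 - 2.241
z_β = 0.33 · 10.488 - 2.241
z_β = 1.220

Power = Φ(z_β) = Φ(1.220) ≈ 0.889

Effect size d = 0.33 is small by Cohen's convention (0.2/0.5/0.8).

Threshold: power ≥ 0.80 is conventionally adequate.
Power ≈ 0.89 → the study is adequately powered (power ≥ 0.80).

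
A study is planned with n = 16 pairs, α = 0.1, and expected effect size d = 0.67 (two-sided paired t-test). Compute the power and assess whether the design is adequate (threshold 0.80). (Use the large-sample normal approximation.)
Power ≈ 0.85; the study is adequately powered (power ≥ 0.80)

Power calculation (paired t-test, normal approximation):
z_β = d · √n - z_{α/2}
z_β = 0.67 · √16 - 1.645
z_β = 0.67 · 4.000 - 1.645
z_β = 1.035

Power = Φ(z_β) = Φ(1.035) ≈ 0.850

Effect size d = 0.67 is medium by Cohen's convention (0.2/0.5/0.8).

Threshold: power ≥ 0.80 is conventionally adequate.
Power ≈ 0.85 → the study is adequately powered (power ≥ 0.80).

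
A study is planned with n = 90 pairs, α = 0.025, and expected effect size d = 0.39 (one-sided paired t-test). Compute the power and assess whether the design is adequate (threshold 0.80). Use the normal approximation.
Power ≈ 0.96; the study is adequately powered (power ≥ 0.80)

Power calculation (paired t-test, normal approximation):
z_β = d · √n - z_α
z_β = 0.39 · √90 - 1.960
z_β = 0.39 · 9.487 - 1.960
z_β = 1.740

Power = Φ(z_β) = Φ(1.740) ≈ 0.959

Effect size d = 0.39 is small by Cohen's convention (0.2/0.5/0.8).

Threshold: power ≥ 0.80 is conventionally adequate.
Power ≈ 0.96 → the study is adequately powered (power ≥ 0.80).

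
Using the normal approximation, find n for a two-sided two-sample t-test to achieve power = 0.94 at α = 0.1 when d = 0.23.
n = 388 per group

Sample size formula (two-sample t-test, normal approximation):
n = 2 · ((z_{α/2} + z_β) / d)²

z_{α/2} = 1.645 (for α = 0.1, two-sided)
z_β = 1.555 (for power = 0.94)
d = 0.23

n = 2 · ((1.645 + 1.555) / 0.23)²
n = 2 · (13.913)²
n ≈ 387.14
Round up to the next whole number: n = 388 per group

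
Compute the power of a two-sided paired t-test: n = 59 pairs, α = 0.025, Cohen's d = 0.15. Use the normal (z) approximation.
Power ≈ 0.14

Power calculation (paired t-test, normal approximation):
z_β = d · √n - z_{α/2}
z_β = 0.15 · √59 - 2.241
z_β = 0.15 · 7.681 - 2.241
z_β = -1.089

Power = Φ(z_β) = Φ(-1.089) ≈ 0.138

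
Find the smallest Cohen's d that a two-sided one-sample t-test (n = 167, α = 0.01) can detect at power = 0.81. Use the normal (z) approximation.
d ≈ 0.27

Minimum detectable effect (one-sample t-test, normal approximation):
d = (z_{α/2} + z_β) / √n
d = (2.576 + 0.878) / √167
d = 3.454 / 12.923
d ≈ 0.27

By Cohen's convention (0.2 small / 0.5 medium / 0.8 large): small effect.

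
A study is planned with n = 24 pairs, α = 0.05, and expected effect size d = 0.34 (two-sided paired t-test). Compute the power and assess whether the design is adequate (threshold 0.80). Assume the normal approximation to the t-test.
Power ≈ 0.38; the study is underpowered (power < 0.80)

Power calculation (paired t-test, normal approximation):
z_β = d · √n - z_{α/2}
z_β = 0.34 · √24 - 1.960
z_β = 0.34 · 4.899 - 1.960
z_β = -0.294

Power = Φ(z_β) = Φ(-0.294) ≈ 0.384

Effect size d = 0.34 is small by Cohen's convention (0.2/0.5/0.8).

Threshold: power ≥ 0.80 is conventionally adequate.
Power ≈ 0.38 → the study is underpowered (power < 0.80).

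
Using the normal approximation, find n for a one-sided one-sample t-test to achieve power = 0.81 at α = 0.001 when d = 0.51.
n = 61

Sample size formula (one-sample t-test, normal approximation):
n = ((z_α + z_β) / d)²

z_α = 3.090 (for α = 0.001, one-sided)
z_β = 0.878 (for power = 0.81)
d = 0.51

n = ((3.090 + 0.878) / 0.51)²
n = (7.780)²
n ≈ 60.53
Round up to the next whole number: n = 61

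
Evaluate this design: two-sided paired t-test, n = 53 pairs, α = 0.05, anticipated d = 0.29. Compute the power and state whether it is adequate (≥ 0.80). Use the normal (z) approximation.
Power ≈ 0.56; the study is underpowered (power < 0.80)

Power calculation (paired t-test, normal approximation):
z_β = d · √n - z_{α/2}
z_β = 0.29 · √53 - 1.960
z_β = 0.29 · 7.280 - 1.960
z_β = 0.151

Power = Φ(z_β) = Φ(0.151) ≈ 0.560

Effect size d = 0.29 is small by Cohen's convention (0.2/0.5/0.8).

Threshold: power ≥ 0.80 is conventionally adequate.
Power ≈ 0.56 → the study is underpowered (power < 0.80).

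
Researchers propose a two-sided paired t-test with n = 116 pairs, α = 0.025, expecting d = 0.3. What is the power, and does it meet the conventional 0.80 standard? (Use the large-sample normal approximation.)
Power ≈ 0.84; the study is adequately powered (power ≥ 0.80)

Power calculation (paired t-test, normal approximation):
z_β = d · √n - z_{α/2}
z_β = 0.3 · √116 - 2.241
z_β = 0.3 · 10.770 - 2.241
z_β = 0.990

Power = Φ(z_β) = Φ(0.990) ≈ 0.839

Effect size d = 0.3 is small by Cohen's convention (0.2/0.5/0.8).

Threshold: power ≥ 0.80 is conventionally adequate.
Power ≈ 0.84 → the study is adequately powered (power ≥ 0.80).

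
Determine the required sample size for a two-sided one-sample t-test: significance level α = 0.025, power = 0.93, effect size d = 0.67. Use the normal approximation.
n = 31

Sample size formula (one-sample t-test, normal approximation):
n = ((z_{α/2} + z_β) / d)²

z_{α/2} = 2.241 (for α = 0.025, two-sided)
z_β = 1.476 (for power = 0.93)
d = 0.67

n = ((2.241 + 1.476) / 0.67)²
n = (5.548)²
n ≈ 30.78
Round up to the next whole number: n = 31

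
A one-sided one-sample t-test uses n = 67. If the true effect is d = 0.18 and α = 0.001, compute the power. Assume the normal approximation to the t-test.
Power ≈ 0.05

Power calculation (one-sample t-test, normal approximation):
z_β = d · √n - z_α
z_β = 0.18 · √67 - 3.090
z_β = 0.18 · 8.185 - 3.090
z_β = -1.617

Power = Φ(z_β) = Φ(-1.617) ≈ 0.053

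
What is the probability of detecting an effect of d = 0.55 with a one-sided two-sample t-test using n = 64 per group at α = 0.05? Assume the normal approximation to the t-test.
Power ≈ 0.93

Power calculation (two-sample t-test, normal approximation):
z_β = d · √(n/2) - z_α
z_β = 0.55 · √(64/2) - 1.645
z_β = 0.55 · 5.657 - 1.645
z_β = 1.466

Power = Φ(z_β) = Φ(1.466) ≈ 0.929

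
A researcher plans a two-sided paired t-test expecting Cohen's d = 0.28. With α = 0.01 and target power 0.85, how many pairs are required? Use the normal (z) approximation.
n = 167 pairs

Sample size formula (paired t-test, normal approximation):
n = ((z_{α/2} + z_β) / d)²

z_{α/2} = 2.576 (for α = 0.01, two-sided)
z_β = 1.036 (for power = 0.85)
d = 0.28

n = ((2.576 + 1.036) / 0.28)²
n = (12.900)²
n ≈ 166.41
Round up to the next whole number: n = 167 pairs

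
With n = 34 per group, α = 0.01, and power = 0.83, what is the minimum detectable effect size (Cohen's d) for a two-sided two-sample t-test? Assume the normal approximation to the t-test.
d ≈ 0.86

Minimum detectable effect (two-sample t-test, normal approximation):
d = (z_{α/2} + z_β) / √(n/2)
d = (2.576 + 0.954) / √(34/2)
d = 3.530 / 4.123
d ≈ 0.86

By Cohen's convention (0.2 small / 0.5 medium / 0.8 large): large effect.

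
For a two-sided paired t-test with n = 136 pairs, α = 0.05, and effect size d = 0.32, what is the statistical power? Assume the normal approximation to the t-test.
Power ≈ 0.96

Power calculation (paired t-test, normal approximation):
z_β = d · √n - z_{α/2}
z_β = 0.32 · √136 - 1.960
z_β = 0.32 · 11.662 - 1.960
z_β = 1.772

Power = Φ(z_β) = Φ(1.772) ≈ 0.962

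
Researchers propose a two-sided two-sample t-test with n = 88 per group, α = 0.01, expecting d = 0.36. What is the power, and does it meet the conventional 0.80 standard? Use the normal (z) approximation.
Power ≈ 0.43; the study is underpowered (power < 0.80)

Power calculation (two-sample t-test, normal approximation):
z_β = d · √(n/2) - z_{α/2}
z_β = 0.36 · √(88/2) - 2.576
z_β = 0.36 · 6.633 - 2.576
z_β = -0.188

Power = Φ(z_β) = Φ(-0.188) ≈ 0.425

Effect size d = 0.36 is small by Cohen's convention (0.2/0.5/0.8).

Threshold: power ≥ 0.80 is conventionally adequate.
Power ≈ 0.43 → the study is underpowered (power < 0.80).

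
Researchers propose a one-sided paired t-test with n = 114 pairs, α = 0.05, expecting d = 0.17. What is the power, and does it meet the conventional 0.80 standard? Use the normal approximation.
Power ≈ 0.57; the study is underpowered (power < 0.80)

Power calculation (paired t-test, normal approximation):
z_β = d · √n - z_α
z_β = 0.17 · √114 - 1.645
z_β = 0.17 · 10.677 - 1.645
z_β = 0.170

Power = Φ(z_β) = Φ(0.170) ≈ 0.568

Effect size d = 0.17 is very small by Cohen's convention (0.2/0.5/0.8).

Threshold: power ≥ 0.80 is conventionally adequate.
Power ≈ 0.57 → the study is underpowered (power < 0.80).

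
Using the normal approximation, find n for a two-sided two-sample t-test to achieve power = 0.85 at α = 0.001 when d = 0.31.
n = 390 per group

Sample size formula (two-sample t-test, normal approximation):
n = 2 · ((z_{α/2} + z_β) / d)²

z_{α/2} = 3.291 (for α = 0.001, two-sided)
z_β = 1.036 (for power = 0.85)
d = 0.31

n = 2 · ((3.291 + 1.036) / 0.31)²
n = 2 · (13.958)²
n ≈ 389.65
Round up to the next whole number: n = 390 per group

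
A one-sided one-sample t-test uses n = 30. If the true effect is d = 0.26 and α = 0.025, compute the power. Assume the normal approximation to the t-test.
Power ≈ 0.30

Power calculation (one-sample t-test, normal approximation):
z_β = d · √n - z_α
z_β = 0.26 · √30 - 1.960
z_β = 0.26 · 5.477 - 1.960
z_β = -0.536

Power = Φ(z_β) = Φ(-0.536) ≈ 0.296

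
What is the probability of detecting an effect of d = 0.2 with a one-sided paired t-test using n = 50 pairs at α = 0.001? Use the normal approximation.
Power ≈ 0.05

Power calculation (paired t-test, normal approximation):
z_β = d · √n - z_α
z_β = 0.2 · √50 - 3.090
z_β = 0.2 · 7.071 - 3.090
z_β = -1.676

Power = Φ(z_β) = Φ(-1.676) ≈ 0.047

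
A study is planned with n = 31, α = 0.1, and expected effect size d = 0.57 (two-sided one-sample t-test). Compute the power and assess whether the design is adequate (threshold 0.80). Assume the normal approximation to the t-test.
Power ≈ 0.94; the study is adequately powered (power ≥ 0.80)

Power calculation (one-sample t-test, normal approximation):
z_β = d · √n - z_{α/2}
z_β = 0.57 · √31 - 1.645
z_β = 0.57 · 5.568 - 1.645
z_β = 1.529

Power = Φ(z_β) = Φ(1.529) ≈ 0.937

Effect size d = 0.57 is medium by Cohen's convention (0.2/0.5/0.8).

Threshold: power ≥ 0.80 is conventionally adequate.
Power ≈ 0.94 → the study is adequately powered (power ≥ 0.80).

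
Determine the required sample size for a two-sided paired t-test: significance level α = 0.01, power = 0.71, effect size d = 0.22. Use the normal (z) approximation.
n = 203 pairs

Sample size formula (paired t-test, normal approximation):
n = ((z_{α/2} + z_β) / d)²

z_{α/2} = 2.576 (for α = 0.01, two-sided)
z_β = 0.553 (for power = 0.71)
d = 0.22

n = ((2.576 + 0.553) / 0.22)²
n = (14.223)²
n ≈ 202.29
Round up to the next whole number: n = 203 pairs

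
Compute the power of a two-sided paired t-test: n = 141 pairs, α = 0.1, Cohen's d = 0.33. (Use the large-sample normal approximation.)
Power ≈ 0.99

Power calculation (paired t-test, normal approximation):
z_β = d · √n - z_{α/2}
z_β = 0.33 · √141 - 1.645
z_β = 0.33 · 11.874 - 1.645
z_β = 2.274

Power = Φ(z_β) = Φ(2.274) ≈ 0.989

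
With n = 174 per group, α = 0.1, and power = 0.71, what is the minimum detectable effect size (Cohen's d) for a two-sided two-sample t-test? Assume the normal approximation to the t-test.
d ≈ 0.24

Minimum detectable effect (two-sample t-test, normal approximation):
d = (z_{α/2} + z_β) / √(n/2)
d = (1.645 + 0.553) / √(174/2)
d = 2.198 / 9.327
d ≈ 0.24

By Cohen's convention (0.2 small / 0.5 medium / 0.8 large): small effect.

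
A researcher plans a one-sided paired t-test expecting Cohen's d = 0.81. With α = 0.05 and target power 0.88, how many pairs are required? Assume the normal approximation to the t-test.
n = 13 pairs

Sample size formula (paired t-test, normal approximation):
n = ((z_α + z_β) / d)²

z_α = 1.645 (for α = 0.05, one-sided)
z_β = 1.175 (for power = 0.88)
d = 0.81

n = ((1.645 + 1.175) / 0.81)²
n = (3.481)²
n ≈ 12.12
Round up to the next whole number: n = 13 pairs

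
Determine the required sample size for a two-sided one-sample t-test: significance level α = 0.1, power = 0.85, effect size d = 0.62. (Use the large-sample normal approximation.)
n = 19

Sample size formula (one-sample t-test, normal approximation):
n = ((z_{α/2} + z_β) / d)²

z_{α/2} = 1.645 (for α = 0.1, two-sided)
z_β = 1.036 (for power = 0.85)
d = 0.62

n = ((1.645 + 1.036) / 0.62)²
n = (4.324)²
n ≈ 18.70
Round up to the next whole number: n = 19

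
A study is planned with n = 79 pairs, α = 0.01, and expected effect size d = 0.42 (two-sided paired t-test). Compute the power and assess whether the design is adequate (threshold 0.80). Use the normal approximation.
Power ≈ 0.88; the study is adequately powered (power ≥ 0.80)

Power calculation (paired t-test, normal approximation):
z_β = d · √n - z_{α/2}
z_β = 0.42 · √79 - 2.576
z_β = 0.42 · 8.888 - 2.576
z_β = 1.157

Power = Φ(z_β) = Φ(1.157) ≈ 0.876

Effect size d = 0.42 is small by Cohen's convention (0.2/0.5/0.8).

Threshold: power ≥ 0.80 is conventionally adequate.
Power ≈ 0.88 → the study is adequately powered (power ≥ 0.80).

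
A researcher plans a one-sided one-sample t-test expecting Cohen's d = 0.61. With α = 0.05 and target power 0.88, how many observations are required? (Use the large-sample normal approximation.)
n = 22

Sample size formula (one-sample t-test, normal approximation):
n = ((z_α + z_β) / d)²

z_α = 1.645 (for α = 0.05, one-sided)
z_β = 1.175 (for power = 0.88)
d = 0.61

n = ((1.645 + 1.175) / 0.61)²
n = (4.623)²
n ≈ 21.37
Round up to the next whole number: n = 22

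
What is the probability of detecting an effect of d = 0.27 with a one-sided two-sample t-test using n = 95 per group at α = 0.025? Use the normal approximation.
Power ≈ 0.46

Power calculation (two-sample t-test, normal approximation):
z_β = d · √(n/2) - z_α
z_β = 0.27 · √(95/2) - 1.960
z_β = 0.27 · 6.892 - 1.960
z_β = -0.099

Power = Φ(z_β) = Φ(-0.099) ≈ 0.461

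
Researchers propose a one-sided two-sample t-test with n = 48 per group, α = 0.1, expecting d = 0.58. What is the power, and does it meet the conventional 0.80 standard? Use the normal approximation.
Power ≈ 0.94; the study is adequately powered (power ≥ 0.80)

Power calculation (two-sample t-test, normal approximation):
z_β = d · √(n/2) - z_α
z_β = 0.58 · √(48/2) - 1.282
z_β = 0.58 · 4.899 - 1.282
z_β = 1.560

Power = Φ(z_β) = Φ(1.560) ≈ 0.941

Effect size d = 0.58 is medium by Cohen's convention (0.2/0.5/0.8).

Threshold: power ≥ 0.80 is conventionally adequate.
Power ≈ 0.94 → the study is adequately powered (power ≥ 0.80).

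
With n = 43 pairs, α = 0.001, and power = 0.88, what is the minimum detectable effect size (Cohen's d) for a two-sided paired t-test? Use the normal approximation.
d ≈ 0.68

Minimum detectable effect (paired t-test, normal approximation):
d = (z_{α/2} + z_β) / √n
d = (3.291 + 1.175) / √43
d = 4.466 / 6.557
d ≈ 0.68

By Cohen's convention (0.2 small / 0.5 medium / 0.8 large): medium effect.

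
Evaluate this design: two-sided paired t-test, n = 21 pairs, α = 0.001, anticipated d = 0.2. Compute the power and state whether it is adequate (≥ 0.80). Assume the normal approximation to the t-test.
Power ≈ 0.01; the study is underpowered (power < 0.80)

Power calculation (paired t-test, normal approximation):
z_β = d · √n - z_{α/2}
z_β = 0.2 · √21 - 3.291
z_β = 0.2 · 4.583 - 3.291
z_β = -2.374

Power = Φ(z_β) = Φ(-2.374) ≈ 0.009

Effect size d = 0.2 is small by Cohen's convention (0.2/0.5/0.8).

Threshold: power ≥ 0.80 is conventionally adequate.
Power ≈ 0.01 → the study is underpowered (power < 0.80).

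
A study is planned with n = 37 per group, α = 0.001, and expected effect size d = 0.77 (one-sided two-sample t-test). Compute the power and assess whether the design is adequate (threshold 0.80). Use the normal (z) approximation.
Power ≈ 0.59; the study is underpowered (power < 0.80)

Power calculation (two-sample t-test, normal approximation):
z_β = d · √(n/2) - z_α
z_β = 0.77 · √(37/2) - 3.090
z_β = 0.77 · 4.301 - 3.090
z_β = 0.222

Power = Φ(z_β) = Φ(0.222) ≈ 0.588

Effect size d = 0.77 is medium by Cohen's convention (0.2/0.5/0.8).

Threshold: power ≥ 0.80 is conventionally adequate.
Power ≈ 0.59 → the study is underpowered (power < 0.80).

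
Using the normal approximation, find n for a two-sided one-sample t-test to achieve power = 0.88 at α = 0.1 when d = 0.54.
n = 28

Sample size formula (one-sample t-test, normal approximation):
n = ((z_{α/2} + z_β) / d)²

z_{α/2} = 1.645 (for α = 0.1, two-sided)
z_β = 1.175 (for power = 0.88)
d = 0.54

n = ((1.645 + 1.175) / 0.54)²
n = (5.222)²
n ≈ 27.27
Round up to the next whole number: n = 28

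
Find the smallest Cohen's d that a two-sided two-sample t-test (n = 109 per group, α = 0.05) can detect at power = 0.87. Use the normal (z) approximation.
d ≈ 0.42

Minimum detectable effect (two-sample t-test, normal approximation):
d = (z_{α/2} + z_β) / √(n/2)
d = (1.960 + 1.126) / √(109/2)
d = 3.086 / 7.382
d ≈ 0.42

By Cohen's convention (0.2 small / 0.5 medium / 0.8 large): small effect.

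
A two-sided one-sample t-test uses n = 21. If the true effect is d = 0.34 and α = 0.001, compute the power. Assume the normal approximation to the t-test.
Power ≈ 0.04

Power calculation (one-sample t-test, normal approximation):
z_β = d · √n - z_{α/2}
z_β = 0.34 · √21 - 3.291
z_β = 0.34 · 4.583 - 3.291
z_β = -1.732

Power = Φ(z_β) = Φ(-1.732) ≈ 0.042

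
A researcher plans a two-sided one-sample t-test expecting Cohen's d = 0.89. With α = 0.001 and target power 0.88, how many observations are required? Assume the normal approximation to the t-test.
n = 26

Sample size formula (one-sample t-test, normal approximation):
n = ((z_{α/2} + z_β) / d)²

z_{α/2} = 3.291 (for α = 0.001, two-sided)
z_β = 1.175 (for power = 0.88)
d = 0.89

n = ((3.291 + 1.175) / 0.89)²
n = (5.018)²
n ≈ 25.18
Round up to the next whole number: n = 26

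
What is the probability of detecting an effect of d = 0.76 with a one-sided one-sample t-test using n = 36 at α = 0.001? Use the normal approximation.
Power ≈ 0.93

Power calculation (one-sample t-test, normal approximation):
z_β = d · √n - z_α
z_β = 0.76 · √36 - 3.090
z_β = 0.76 · 6.000 - 3.090
z_β = 1.470

Power = Φ(z_β) = Φ(1.470) ≈ 0.929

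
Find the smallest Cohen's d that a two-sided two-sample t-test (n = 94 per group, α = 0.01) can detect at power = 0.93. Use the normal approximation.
d ≈ 0.59

Minimum detectable effect (two-sample t-test, normal approximation):
d = (z_{α/2} + z_β) / √(n/2)
d = (2.576 + 1.476) / √(94/2)
d = 4.052 / 6.856
d ≈ 0.59

By Cohen's convention (0.2 small / 0.5 medium / 0.8 large): medium effect.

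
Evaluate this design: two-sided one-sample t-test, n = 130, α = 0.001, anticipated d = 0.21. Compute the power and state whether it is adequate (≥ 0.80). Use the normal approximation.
Power ≈ 0.19; the study is underpowered (power < 0.80)

Power calculation (one-sample t-test, normal approximation):
z_β = d · √n - z_{α/2}
z_β = 0.21 · √130 - 3.291
z_β = 0.21 · 11.402 - 3.291
z_β = -0.896

Power = Φ(z_β) = Φ(-0.896) ≈ 0.185

Effect size d = 0.21 is small by Cohen's convention (0.2/0.5/0.8).

Threshold: power ≥ 0.80 is conventionally adequate.
Power ≈ 0.19 → the study is underpowered (power < 0.80).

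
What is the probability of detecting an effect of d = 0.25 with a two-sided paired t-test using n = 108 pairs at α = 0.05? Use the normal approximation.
Power ≈ 0.74

Power calculation (paired t-test, normal approximation):
z_β = d · √n - z_{α/2}
z_β = 0.25 · √108 - 1.960
z_β = 0.25 · 10.392 - 1.960
z_β = 0.638

Power = Φ(z_β) = Φ(0.638) ≈ 0.738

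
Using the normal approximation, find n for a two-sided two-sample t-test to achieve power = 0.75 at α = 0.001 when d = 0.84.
n = 45 per group

Sample size formula (two-sample t-test, normal approximation):
n = 2 · ((z_{α/2} + z_β) / d)²

z_{α/2} = 3.291 (for α = 0.001, two-sided)
z_β = 0.674 (for power = 0.75)
d = 0.84

n = 2 · ((3.291 + 0.674) / 0.84)²
n = 2 · (4.720)²
n ≈ 44.56
Round up to the next whole number: n = 45 per group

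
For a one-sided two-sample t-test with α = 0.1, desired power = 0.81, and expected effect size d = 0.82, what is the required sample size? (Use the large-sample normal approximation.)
n = 14 per group

Sample size formula (two-sample t-test, normal approximation):
n = 2 · ((z_α + z_β) / d)²

z_α = 1.282 (for α = 0.1, one-sided)
z_β = 0.878 (for power = 0.81)
d = 0.82

n = 2 · ((1.282 + 0.878) / 0.82)²
n = 2 · (2.634)²
n ≈ 13.88
Round up to the next whole number: n = 14 per group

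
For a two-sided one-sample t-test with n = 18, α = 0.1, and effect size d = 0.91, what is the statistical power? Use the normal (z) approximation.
Power ≈ 0.99

Power calculation (one-sample t-test, normal approximation):
z_β = d · √n - z_{α/2}
z_β = 0.91 · √18 - 1.645
z_β = 0.91 · 4.243 - 1.645
z_β = 2.216

Power = Φ(z_β) = Φ(2.216) ≈ 0.987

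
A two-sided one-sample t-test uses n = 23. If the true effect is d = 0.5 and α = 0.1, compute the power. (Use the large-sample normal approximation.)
Power ≈ 0.77

Power calculation (one-sample t-test, normal approximation):
z_β = d · √n - z_{α/2}
z_β = 0.5 · √23 - 1.645
z_β = 0.5 · 4.796 - 1.645
z_β = 0.753

Power = Φ(z_β) = Φ(0.753) ≈ 0.774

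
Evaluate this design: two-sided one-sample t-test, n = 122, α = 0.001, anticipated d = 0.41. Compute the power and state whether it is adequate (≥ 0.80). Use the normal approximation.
Power ≈ 0.89; the study is adequately powered (power ≥ 0.80)

Power calculation (one-sample t-test, normal approximation):
z_β = d · √n - z_{α/2}
z_β = 0.41 · √122 - 3.291
z_β = 0.41 · 11.045 - 3.291
z_β = 1.238

Power = Φ(z_β) = Φ(1.238) ≈ 0.892

Effect size d = 0.41 is small by Cohen's convention (0.2/0.5/0.8).

Threshold: power ≥ 0.80 is conventionally adequate.
Power ≈ 0.89 → the study is adequately powered (power ≥ 0.80).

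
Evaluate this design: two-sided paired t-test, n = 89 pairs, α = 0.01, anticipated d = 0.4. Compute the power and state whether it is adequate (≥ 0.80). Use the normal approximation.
Power ≈ 0.88; the study is adequately powered (power ≥ 0.80)

Power calculation (paired t-test, normal approximation):
z_β = d · √n - z_{α/2}
z_β = 0.4 · √89 - 2.576
z_β = 0.4 · 9.434 - 2.576
z_β = 1.198

Power = Φ(z_β) = Φ(1.198) ≈ 0.884

Effect size d = 0.4 is small by Cohen's convention (0.2/0.5/0.8).

Threshold: power ≥ 0.80 is conventionally adequate.
Power ≈ 0.88 → the study is adequately powered (power ≥ 0.80).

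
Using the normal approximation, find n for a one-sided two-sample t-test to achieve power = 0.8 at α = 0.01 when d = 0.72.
n = 39 per group

Sample size formula (two-sample t-test, normal approximation):
n = 2 · ((z_α + z_β) / d)²

z_α = 2.326 (for α = 0.01, one-sided)
z_β = 0.842 (for power = 0.8)
d = 0.72

n = 2 · ((2.326 + 0.842) / 0.72)²
n = 2 · (4.400)²
n ≈ 38.72
Round up to the next whole number: n = 39 per group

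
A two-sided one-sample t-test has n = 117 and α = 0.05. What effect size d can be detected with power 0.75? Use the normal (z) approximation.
d ≈ 0.24

Minimum detectable effect (one-sample t-test, normal approximation):
d = (z_{α/2} + z_β) / √n
d = (1.960 + 0.674) / √117
d = 2.634 / 10.817
d ≈ 0.24

By Cohen's convention (0.2 small / 0.5 medium / 0.8 large): small effect.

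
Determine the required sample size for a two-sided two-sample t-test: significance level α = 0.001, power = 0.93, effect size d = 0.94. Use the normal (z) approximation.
n = 52 per group

Sample size formula (two-sample t-test, normal approximation):
n = 2 · ((z_{α/2} + z_β) / d)²

z_{α/2} = 3.291 (for α = 0.001, two-sided)
z_β = 1.476 (for power = 0.93)
d = 0.94

n = 2 · ((3.291 + 1.476) / 0.94)²
n = 2 · (5.071)²
n ≈ 51.43
Round up to the next whole number: n = 52 per group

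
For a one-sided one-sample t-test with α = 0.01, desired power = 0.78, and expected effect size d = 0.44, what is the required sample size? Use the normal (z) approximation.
n = 50

Sample size formula (one-sample t-test, normal approximation):
n = ((z_α + z_β) / d)²

z_α = 2.326 (for α = 0.01, one-sided)
z_β = 0.772 (for power = 0.78)
d = 0.44

n = ((2.326 + 0.772) / 0.44)²
n = (7.041)²
n ≈ 49.58
Round up to the next whole number: n = 50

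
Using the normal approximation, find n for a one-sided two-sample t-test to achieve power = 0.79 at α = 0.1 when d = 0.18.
n = 270 per group

Sample size formula (two-sample t-test, normal approximation):
n = 2 · ((z_α + z_β) / d)²

z_α = 1.282 (for α = 0.1, one-sided)
z_β = 0.806 (for power = 0.79)
d = 0.18

n = 2 · ((1.282 + 0.806) / 0.18)²
n = 2 · (11.600)²
n ≈ 269.12
Round up to the next whole number: n = 270 per group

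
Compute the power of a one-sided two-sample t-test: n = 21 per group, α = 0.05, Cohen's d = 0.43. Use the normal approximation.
Power ≈ 0.40

Power calculation (two-sample t-test, normal approximation):
z_β = d · √(n/2) - z_α
z_β = 0.43 · √(21/2) - 1.645
z_β = 0.43 · 3.240 - 1.645
z_β = -0.251

Power = Φ(z_β) = Φ(-0.251) ≈ 0.401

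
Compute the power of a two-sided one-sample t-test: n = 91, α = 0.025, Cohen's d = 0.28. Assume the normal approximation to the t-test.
Power ≈ 0.67

Power calculation (one-sample t-test, normal approximation):
z_β = d · √n - z_{α/2}
z_β = 0.28 · √91 - 2.241
z_β = 0.28 · 9.539 - 2.241
z_β = 0.430

Power = Φ(z_β) = Φ(0.430) ≈ 0.666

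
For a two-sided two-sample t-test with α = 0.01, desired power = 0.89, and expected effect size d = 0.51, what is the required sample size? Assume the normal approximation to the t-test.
n = 112 per group

Sample size formula (two-sample t-test, normal approximation):
n = 2 · ((z_{α/2} + z_β) / d)²

z_{α/2} = 2.576 (for α = 0.01, two-sided)
z_β = 1.227 (for power = 0.89)
d = 0.51

n = 2 · ((2.576 + 1.227) / 0.51)²
n = 2 · (7.457)²
n ≈ 111.21
Round up to the next whole number: n = 112 per group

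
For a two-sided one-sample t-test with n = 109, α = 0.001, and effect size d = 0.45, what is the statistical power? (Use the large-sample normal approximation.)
Power ≈ 0.92

Power calculation (one-sample t-test, normal approximation):
z_β = d · √n - z_{α/2}
z_β = 0.45 · √109 - 3.291
z_β = 0.45 · 10.440 - 3.291
z_β = 1.408

Power = Φ(z_β) = Φ(1.408) ≈ 0.920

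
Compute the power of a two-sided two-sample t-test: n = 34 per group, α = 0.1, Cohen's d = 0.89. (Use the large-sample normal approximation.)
Power ≈ 0.98

Power calculation (two-sample t-test, normal approximation):
z_β = d · √(n/2) - z_{α/2}
z_β = 0.89 · √(34/2) - 1.645
z_β = 0.89 · 4.123 - 1.645
z_β = 2.025

Power = Φ(z_β) = Φ(2.025) ≈ 0.979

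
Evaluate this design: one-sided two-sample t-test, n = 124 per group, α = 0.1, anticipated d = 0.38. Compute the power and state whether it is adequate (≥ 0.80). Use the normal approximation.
Power ≈ 0.96; the study is adequately powered (power ≥ 0.80)

Power calculation (two-sample t-test, normal approximation):
z_β = d · √(n/2) - z_α
z_β = 0.38 · √(124/2) - 1.282
z_β = 0.38 · 7.874 - 1.282
z_β = 1.711

Power = Φ(z_β) = Φ(1.711) ≈ 0.956

Effect size d = 0.38 is small by Cohen's convention (0.2/0.5/0.8).

Threshold: power ≥ 0.80 is conventionally adequate.
Power ≈ 0.96 → the study is adequately powered (power ≥ 0.80).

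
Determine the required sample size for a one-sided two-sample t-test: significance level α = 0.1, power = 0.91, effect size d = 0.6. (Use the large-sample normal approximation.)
n = 39 per group

Sample size formula (two-sample t-test, normal approximation):
n = 2 · ((z_α + z_β) / d)²

z_α = 1.282 (for α = 0.1, one-sided)
z_β = 1.341 (for power = 0.91)
d = 0.6

n = 2 · ((1.282 + 1.341) / 0.6)²
n = 2 · (4.372)²
n ≈ 38.23
Round up to the next whole number: n = 39 per group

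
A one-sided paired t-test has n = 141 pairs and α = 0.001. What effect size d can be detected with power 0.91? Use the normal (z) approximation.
d ≈ 0.37

Minimum detectable effect (paired t-test, normal approximation):
d = (z_α + z_β) / √n
d = (3.090 + 1.341) / √141
d = 4.431 / 11.874
d ≈ 0.37

By Cohen's convention (0.2 small / 0.5 medium / 0.8 large): small effect.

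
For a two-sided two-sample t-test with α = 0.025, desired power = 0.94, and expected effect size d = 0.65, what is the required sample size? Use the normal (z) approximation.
n = 69 per group

Sample size formula (two-sample t-test, normal approximation):
n = 2 · ((z_{α/2} + z_β) / d)²

z_{α/2} = 2.241 (for α = 0.025, two-sided)
z_β = 1.555 (for power = 0.94)
d = 0.65

n = 2 · ((2.241 + 1.555) / 0.65)²
n = 2 · (5.840)²
n ≈ 68.21
Round up to the next whole number: n = 69 per group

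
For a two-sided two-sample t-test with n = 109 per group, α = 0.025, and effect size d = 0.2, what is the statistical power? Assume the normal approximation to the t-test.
Power ≈ 0.22

Power calculation (two-sample t-test, normal approximation):
z_β = d · √(n/2) - z_{α/2}
z_β = 0.2 · √(109/2) - 2.241
z_β = 0.2 · 7.382 - 2.241
z_β = -0.765

Power = Φ(z_β) = Φ(-0.765) ≈ 0.222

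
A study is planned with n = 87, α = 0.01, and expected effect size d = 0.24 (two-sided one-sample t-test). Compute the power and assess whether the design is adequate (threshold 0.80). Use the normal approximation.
Power ≈ 0.37; the study is underpowered (power < 0.80)

Power calculation (one-sample t-test, normal approximation):
z_β = d · √n - z_{α/2}
z_β = 0.24 · √87 - 2.576
z_β = 0.24 · 9.327 - 2.576
z_β = -0.337

Power = Φ(z_β) = Φ(-0.337) ≈ 0.368

Effect size d = 0.24 is small by Cohen's convention (0.2/0.5/0.8).

Threshold: power ≥ 0.80 is conventionally adequate.
Power ≈ 0.37 → the study is underpowered (power < 0.80).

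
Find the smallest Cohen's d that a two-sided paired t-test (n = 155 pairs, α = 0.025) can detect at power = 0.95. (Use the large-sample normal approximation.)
d ≈ 0.31

Minimum detectable effect (paired t-test, normal approximation):
d = (z_{α/2} + z_β) / √n
d = (2.241 + 1.645) / √155
d = 3.886 / 12.450
d ≈ 0.31

By Cohen's convention (0.2 small / 0.5 medium / 0.8 large): small effect.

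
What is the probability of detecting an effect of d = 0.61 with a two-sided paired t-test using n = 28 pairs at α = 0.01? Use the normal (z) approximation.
Power ≈ 0.74

Power calculation (paired t-test, normal approximation):
z_β = d · √n - z_{α/2}
z_β = 0.61 · √28 - 2.576
z_β = 0.61 · 5.292 - 2.576
z_β = 0.652

Power = Φ(z_β) = Φ(0.652) ≈ 0.743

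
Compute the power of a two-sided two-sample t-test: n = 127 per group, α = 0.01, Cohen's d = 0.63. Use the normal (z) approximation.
Power ≈ 0.99

Power calculation (two-sample t-test, normal approximation):
z_β = d · √(n/2) - z_{α/2}
z_β = 0.63 · √(127/2) - 2.576
z_β = 0.63 · 7.969 - 2.576
z_β = 2.444

Power = Φ(z_β) = Φ(2.444) ≈ 0.993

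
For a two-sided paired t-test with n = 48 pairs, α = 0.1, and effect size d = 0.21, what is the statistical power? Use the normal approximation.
Power ≈ 0.42

Power calculation (paired t-test, normal approximation):
z_β = d · √n - z_{α/2}
z_β = 0.21 · √48 - 1.645
z_β = 0.21 · 6.928 - 1.645
z_β = -0.190

Power = Φ(z_β) = Φ(-0.190) ≈ 0.425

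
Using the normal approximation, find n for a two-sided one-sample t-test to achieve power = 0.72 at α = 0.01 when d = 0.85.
n = 14

Sample size formula (one-sample t-test, normal approximation):
n = ((z_{α/2} + z_β) / d)²

z_{α/2} = 2.576 (for α = 0.01, two-sided)
z_β = 0.583 (for power = 0.72)
d = 0.85

n = ((2.576 + 0.583) / 0.85)²
n = (3.716)²
n ≈ 13.81
Round up to the next whole number: n = 14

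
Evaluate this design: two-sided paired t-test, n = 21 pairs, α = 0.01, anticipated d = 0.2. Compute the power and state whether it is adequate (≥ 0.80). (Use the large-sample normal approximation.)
Power ≈ 0.05; the study is underpowered (power < 0.80)

Power calculation (paired t-test, normal approximation):
z_β = d · √n - z_{α/2}
z_β = 0.2 · √21 - 2.576
z_β = 0.2 · 4.583 - 2.576
z_β = -1.659

Power = Φ(z_β) = Φ(-1.659) ≈ 0.049

Effect size d = 0.2 is small by Cohen's convention (0.2/0.5/0.8).

Threshold: power ≥ 0.80 is conventionally adequate.
Power ≈ 0.05 → the study is underpowered (power < 0.80).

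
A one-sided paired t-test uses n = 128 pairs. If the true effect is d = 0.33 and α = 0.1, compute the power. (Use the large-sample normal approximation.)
Power ≈ 0.99

Power calculation (paired t-test, normal approximation):
z_β = d · √n - z_α
z_β = 0.33 · √128 - 1.282
z_β = 0.33 · 11.314 - 1.282
z_β = 2.452

Power = Φ(z_β) = Φ(2.452) ≈ 0.993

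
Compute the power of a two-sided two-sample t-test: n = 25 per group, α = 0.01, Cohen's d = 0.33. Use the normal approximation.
Power ≈ 0.08

Power calculation (two-sample t-test, normal approximation):
z_β = d · √(n/2) - z_{α/2}
z_β = 0.33 · √(25/2) - 2.576
z_β = 0.33 · 3.536 - 2.576
z_β = -1.409

Power = Φ(z_β) = Φ(-1.409) ≈ 0.079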